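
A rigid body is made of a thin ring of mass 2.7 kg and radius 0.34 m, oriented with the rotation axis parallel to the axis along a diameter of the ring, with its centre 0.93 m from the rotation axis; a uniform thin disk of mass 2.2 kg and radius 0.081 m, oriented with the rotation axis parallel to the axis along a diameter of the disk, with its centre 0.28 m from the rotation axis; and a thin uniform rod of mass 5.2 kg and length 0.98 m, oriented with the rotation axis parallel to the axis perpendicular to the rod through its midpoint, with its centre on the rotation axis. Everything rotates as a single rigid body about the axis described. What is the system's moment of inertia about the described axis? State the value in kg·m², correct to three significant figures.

Thin ring: I_cm = (1/2)MR² = (1/2)(2.7)(0.34)² = 0.15606 kg·m²; centre at d = 0.93 m, so the parallel axis theorem gives I = 0.15606 + (2.7)(0.93)² = 2.4913 kg·m².
Thin disk: I_cm = (1/4)MR² = (1/4)(2.2)(0.081)² = 0.0036086 kg·m²; centre at d = 0.28 m, so the parallel axis theorem gives I = 0.0036086 + (2.2)(0.28)² = 0.17609 kg·m².
Thin rod: I_cm = (1/12)ML² = (1/12)(5.2)(0.98)² = 0.41617 kg·m²; axis through the centre, so I = 0.41617 kg·m².
Total I = 2.4913 + 0.17609 + 0.41617 = 3.0836 kg·m².

3.08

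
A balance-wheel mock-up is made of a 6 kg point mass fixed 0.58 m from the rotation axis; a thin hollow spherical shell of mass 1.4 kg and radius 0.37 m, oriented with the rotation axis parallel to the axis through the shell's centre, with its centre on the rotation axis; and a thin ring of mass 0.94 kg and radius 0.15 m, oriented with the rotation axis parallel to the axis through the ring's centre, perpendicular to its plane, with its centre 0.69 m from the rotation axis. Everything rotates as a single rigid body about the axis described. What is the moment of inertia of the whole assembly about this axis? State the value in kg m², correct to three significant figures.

Point mass: I_cm = 0; centre at d = 0.58 m, so I = I_cm + Md² gives I = 0 + (6)(0.58)² = 2.0184 kg m².
Spherical shell: I_cm = (2/3)MR² = (2/3)(1.4)(0.37)² = 0.12777 kg m²; axis through the centre, so I = 0.12777 kg m².
Thin ring: I_cm = MR² = (0.94)(0.15)² = 0.02115 kg m²; centre at d = 0.69 m, so I = I_cm + Md² gives I = 0.02115 + (0.94)(0.69)² = 0.46868 kg m².
Total I = 2.0184 + 0.12777 + 0.46868 = 2.6149 kg m².

2.61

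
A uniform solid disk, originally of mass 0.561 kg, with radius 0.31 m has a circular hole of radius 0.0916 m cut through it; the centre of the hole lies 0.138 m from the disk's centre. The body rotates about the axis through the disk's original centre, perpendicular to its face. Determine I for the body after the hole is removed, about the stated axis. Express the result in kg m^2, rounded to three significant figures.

Unpierced body about its centre: I₀ = (1/2)MR² = (1/2)(0.561)(0.31)² = 0.026956 kg m^2.
The removed disk has mass m = M·(r/R)² = (0.561)(0.0916/0.31)² = 0.048981 kg (same uniform areal density).
Its moment of inertia about the rotation axis (parallel-axis theorem): I_hole = (1/2)mr² + md² = (1/2)(0.048981)(0.0916)² + (0.048981)(0.138)² = 0.0011383 kg m^2.
Treating the hole as negative mass, I = I₀ − I_hole = 0.026956 − 0.0011383 = 0.025818 kg m^2.

0.0258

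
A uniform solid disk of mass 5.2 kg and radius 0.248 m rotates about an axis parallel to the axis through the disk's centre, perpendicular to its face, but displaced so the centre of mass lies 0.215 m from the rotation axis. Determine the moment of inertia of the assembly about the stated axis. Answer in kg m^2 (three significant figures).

I_cm = (1/2)MR² = (1/2)(5.2)(0.248)² = 0.15991 kg m^2; centre at d = 0.215 m, so the parallel axis theorem gives I = 0.15991 + (5.2)(0.215)² = 0.40028 kg m^2.

0.400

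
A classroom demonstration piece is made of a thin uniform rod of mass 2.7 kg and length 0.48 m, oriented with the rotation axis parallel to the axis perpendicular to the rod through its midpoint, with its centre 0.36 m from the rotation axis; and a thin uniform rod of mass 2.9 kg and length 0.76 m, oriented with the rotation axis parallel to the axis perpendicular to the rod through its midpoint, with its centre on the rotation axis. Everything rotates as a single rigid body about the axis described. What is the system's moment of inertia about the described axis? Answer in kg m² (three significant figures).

0.541

Thin rod: I_cm = (1/12)ML² = (1/12)(2.7)(0.48)² = 0.05184 kg m²; centre at d = 0.36 m, so I = I_cm + Md² gives I = 0.05184 + (2.7)(0.36)² = 0.40176 kg m².
Thin rod: I_cm = (1/12)ML² = (1/12)(2.9)(0.76)² = 0.13959 kg m²; axis through the centre, so I = 0.13959 kg m².
Total I = 0.40176 + 0.13959 = 0.54135 kg m².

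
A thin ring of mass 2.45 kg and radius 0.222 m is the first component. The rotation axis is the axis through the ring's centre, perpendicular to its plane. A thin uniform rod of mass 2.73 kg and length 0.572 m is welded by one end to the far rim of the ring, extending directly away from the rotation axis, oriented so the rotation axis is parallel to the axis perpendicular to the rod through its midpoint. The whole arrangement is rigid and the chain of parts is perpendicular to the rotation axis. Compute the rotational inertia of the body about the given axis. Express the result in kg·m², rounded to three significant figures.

Thin ring: I_cm = MR² = (2.45)(0.222)² = 0.12075 kg·m²; axis through the centre, so I = 0.12075 kg·m².
Thin rod: I_cm = (1/12)ML² = (1/12)(2.73)(0.572)² = 0.074434 kg·m²; centre at d = 0.222 + 0.286 = 0.508 m, so I = I_cm + Md² gives I = 0.074434 + (2.73)(0.508)² = 0.77895 kg·m².
Total I = 0.12075 + 0.77895 = 0.89969 kg·m².

0.900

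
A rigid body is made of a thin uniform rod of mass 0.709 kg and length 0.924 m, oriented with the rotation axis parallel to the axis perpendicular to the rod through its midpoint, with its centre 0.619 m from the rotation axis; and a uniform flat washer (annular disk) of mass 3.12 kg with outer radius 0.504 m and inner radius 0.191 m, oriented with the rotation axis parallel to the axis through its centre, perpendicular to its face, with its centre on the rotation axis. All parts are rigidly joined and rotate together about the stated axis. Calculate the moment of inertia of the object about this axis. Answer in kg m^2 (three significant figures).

0.775

Thin rod: I_cm = (1/12)ML² = (1/12)(0.709)(0.924)² = 0.050444 kg m^2; centre at d = 0.619 m, so the parallel axis theorem gives I = 0.050444 + (0.709)(0.619)² = 0.32211 kg m^2.
Annular disk: I_cm = (1/2)M(R²+r²) = (1/2)(3.12)[(0.504)² + (0.191)²] = 0.45318 kg m^2; axis through the centre, so I = 0.45318 kg m^2.
Total I = 0.32211 + 0.45318 = 0.77528 kg m^2.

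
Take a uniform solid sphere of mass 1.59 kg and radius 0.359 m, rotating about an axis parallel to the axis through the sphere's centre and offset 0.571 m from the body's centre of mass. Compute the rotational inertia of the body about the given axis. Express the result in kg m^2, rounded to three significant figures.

0.600

I_cm = (2/5)MR² = (2/5)(1.59)(0.359)² = 0.081968 kg m^2; centre at d = 0.571 m, so I = I_cm + Md² gives I = 0.081968 + (1.59)(0.571)² = 0.60037 kg m^2.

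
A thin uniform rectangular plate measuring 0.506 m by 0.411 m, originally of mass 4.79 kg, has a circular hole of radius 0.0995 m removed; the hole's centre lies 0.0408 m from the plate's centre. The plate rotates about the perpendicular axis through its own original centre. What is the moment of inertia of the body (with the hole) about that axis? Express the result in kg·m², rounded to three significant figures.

0.165

Unpierced body about its centre: I₀ = (1/12)M(a²+b²) = (1/12)(4.79)[(0.506)² + (0.411)²] = 0.16963 kg·m².
The removed disk has mass m = M·πr²/(ab) = (4.79)·π(0.0995)²/(0.506·0.411) = 0.71637 kg (same uniform areal density).
Its moment of inertia about the rotation axis (parallel-axis theorem): I_hole = (1/2)mr² + md² = (1/2)(0.71637)(0.0995)² + (0.71637)(0.0408)² = 0.0047386 kg·m².
Treating the hole as negative mass, I = I₀ − I_hole = 0.16963 − 0.0047386 = 0.16489 kg·m².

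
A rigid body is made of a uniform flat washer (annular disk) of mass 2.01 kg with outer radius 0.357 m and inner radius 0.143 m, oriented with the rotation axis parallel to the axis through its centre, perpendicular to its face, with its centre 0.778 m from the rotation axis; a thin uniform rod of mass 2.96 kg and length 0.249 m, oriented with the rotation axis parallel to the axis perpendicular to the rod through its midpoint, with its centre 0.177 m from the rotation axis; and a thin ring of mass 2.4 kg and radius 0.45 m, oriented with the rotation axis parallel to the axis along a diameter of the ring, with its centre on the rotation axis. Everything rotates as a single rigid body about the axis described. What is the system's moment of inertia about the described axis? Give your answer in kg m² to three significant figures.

1.72

Annular disk: I_cm = (1/2)M(R²+r²) = (1/2)(2.01)[(0.357)² + (0.143)²] = 0.14864 kg m²; centre at d = 0.778 m, so I = I_cm + Md² gives I = 0.14864 + (2.01)(0.778)² = 1.3653 kg m².
Thin rod: I_cm = (1/12)ML² = (1/12)(2.96)(0.249)² = 0.015294 kg m²; centre at d = 0.177 m, so I = I_cm + Md² gives I = 0.015294 + (2.96)(0.177)² = 0.10803 kg m².
Thin ring: I_cm = (1/2)MR² = (1/2)(2.4)(0.45)² = 0.243 kg m²; axis through the centre, so I = 0.243 kg m².
Total I = 1.3653 + 0.10803 + 0.243 = 1.7163 kg m².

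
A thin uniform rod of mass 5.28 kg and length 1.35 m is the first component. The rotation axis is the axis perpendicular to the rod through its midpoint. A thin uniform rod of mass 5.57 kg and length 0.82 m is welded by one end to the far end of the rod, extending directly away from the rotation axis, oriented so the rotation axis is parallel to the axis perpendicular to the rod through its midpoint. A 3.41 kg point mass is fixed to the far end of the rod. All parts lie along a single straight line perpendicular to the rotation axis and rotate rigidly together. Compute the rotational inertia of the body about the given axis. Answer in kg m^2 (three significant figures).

15.3

Thin rod: I_cm = (1/12)ML² = (1/12)(5.28)(1.35)² = 0.8019 kg m^2; axis through the centre, so I = 0.8019 kg m^2.
Thin rod: I_cm = (1/12)ML² = (1/12)(5.57)(0.82)² = 0.31211 kg m^2; centre at d = 0.675 + 0.41 = 1.085 m, so the parallel axis theorem gives I = 0.31211 + (5.57)(1.085)² = 6.8692 kg m^2.
Point mass: I_cm = 0; centre at d = 0.675 + 0.41 + 0.41 = 1.495 m, so the parallel axis theorem gives I = 0 + (3.41)(1.495)² = 7.6214 kg m^2.
Total I = 0.8019 + 6.8692 + 7.6214 = 15.293 kg m^2.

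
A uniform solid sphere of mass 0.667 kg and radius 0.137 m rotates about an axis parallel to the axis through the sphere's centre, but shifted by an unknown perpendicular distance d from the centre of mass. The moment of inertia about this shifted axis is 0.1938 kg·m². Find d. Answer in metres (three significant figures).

0.532

About the centre-of-mass axis, I_cm = (2/5)MR² = (2/5)(0.667)(0.137)² = 0.0050076 kg·m².
Parallel axis theorem: I = I_cm + Md², so Md² = 0.1938 − 0.0050076 = 0.18879 kg·m².
d = √(0.18879 / 0.667) = 0.53202 m.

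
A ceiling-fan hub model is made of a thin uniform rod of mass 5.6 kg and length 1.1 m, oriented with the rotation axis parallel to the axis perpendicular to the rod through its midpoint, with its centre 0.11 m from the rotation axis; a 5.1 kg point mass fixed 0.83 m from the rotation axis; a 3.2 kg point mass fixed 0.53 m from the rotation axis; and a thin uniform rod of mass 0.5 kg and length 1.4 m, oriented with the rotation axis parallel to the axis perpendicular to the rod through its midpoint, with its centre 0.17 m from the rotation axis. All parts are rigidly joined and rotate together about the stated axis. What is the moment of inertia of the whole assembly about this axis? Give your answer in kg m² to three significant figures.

5.14

Thin rod: I_cm = (1/12)ML² = (1/12)(5.6)(1.1)² = 0.56467 kg m²; centre at d = 0.11 m, so I = I_cm + Md² gives I = 0.56467 + (5.6)(0.11)² = 0.63243 kg m².
Point mass: I_cm = 0; centre at d = 0.83 m, so I = I_cm + Md² gives I = 0 + (5.1)(0.83)² = 3.5134 kg m².
Point mass: I_cm = 0; centre at d = 0.53 m, so I = I_cm + Md² gives I = 0 + (3.2)(0.53)² = 0.89888 kg m².
Thin rod: I_cm = (1/12)ML² = (1/12)(0.5)(1.4)² = 0.081667 kg m²; centre at d = 0.17 m, so I = I_cm + Md² gives I = 0.081667 + (0.5)(0.17)² = 0.096117 kg m².
Total I = 0.63243 + 3.5134 + 0.89888 + 0.096117 = 5.1408 kg m².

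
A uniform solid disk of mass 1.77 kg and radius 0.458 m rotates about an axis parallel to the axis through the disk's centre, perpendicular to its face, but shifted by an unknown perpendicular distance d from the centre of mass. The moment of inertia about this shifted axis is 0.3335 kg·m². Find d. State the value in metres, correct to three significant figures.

About the centre-of-mass axis, I_cm = (1/2)MR² = (1/2)(1.77)(0.458)² = 0.18564 kg·m².
Parallel axis theorem: I = I_cm + Md², so Md² = 0.3335 − 0.18564 = 0.14786 kg·m².
d = √(0.14786 / 1.77) = 0.28903 m.

0.289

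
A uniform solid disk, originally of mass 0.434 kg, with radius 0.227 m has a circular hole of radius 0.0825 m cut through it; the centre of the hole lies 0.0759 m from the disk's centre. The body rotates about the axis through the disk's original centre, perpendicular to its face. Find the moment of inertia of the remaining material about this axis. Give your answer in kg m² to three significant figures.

Unpierced body about its centre: I₀ = (1/2)MR² = (1/2)(0.434)(0.227)² = 0.011182 kg m².
The removed disk has mass m = M·(r/R)² = (0.434)(0.0825/0.227)² = 0.057325 kg (same uniform areal density).
Its moment of inertia about the rotation axis (parallel-axis theorem): I_hole = (1/2)mr² + md² = (1/2)(0.057325)(0.0825)² + (0.057325)(0.0759)² = 0.00052532 kg m².
Treating the hole as negative mass, I = I₀ − I_hole = 0.011182 − 0.00052532 = 0.010656 kg m².

0.0107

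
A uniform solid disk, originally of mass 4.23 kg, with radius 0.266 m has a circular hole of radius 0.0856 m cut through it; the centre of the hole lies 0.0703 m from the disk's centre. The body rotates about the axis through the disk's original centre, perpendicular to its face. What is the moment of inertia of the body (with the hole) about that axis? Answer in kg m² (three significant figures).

Unpierced body about its centre: I₀ = (1/2)MR² = (1/2)(4.23)(0.266)² = 0.14965 kg m².
The removed disk has mass m = M·(r/R)² = (4.23)(0.0856/0.266)² = 0.43805 kg (same uniform areal density).
Its moment of inertia about the rotation axis (parallel-axis theorem): I_hole = (1/2)mr² + md² = (1/2)(0.43805)(0.0856)² + (0.43805)(0.0703)² = 0.0037698 kg m².
Treating the hole as negative mass, I = I₀ − I_hole = 0.14965 − 0.0037698 = 0.14588 kg m².

0.146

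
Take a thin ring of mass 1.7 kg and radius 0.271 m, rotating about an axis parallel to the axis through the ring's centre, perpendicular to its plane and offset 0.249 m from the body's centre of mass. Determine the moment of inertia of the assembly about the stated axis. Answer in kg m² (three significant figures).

I_cm = MR² = (1.7)(0.271)² = 0.12485 kg m²; centre at d = 0.249 m, so the parallel axis theorem gives I = 0.12485 + (1.7)(0.249)² = 0.23025 kg m².

0.230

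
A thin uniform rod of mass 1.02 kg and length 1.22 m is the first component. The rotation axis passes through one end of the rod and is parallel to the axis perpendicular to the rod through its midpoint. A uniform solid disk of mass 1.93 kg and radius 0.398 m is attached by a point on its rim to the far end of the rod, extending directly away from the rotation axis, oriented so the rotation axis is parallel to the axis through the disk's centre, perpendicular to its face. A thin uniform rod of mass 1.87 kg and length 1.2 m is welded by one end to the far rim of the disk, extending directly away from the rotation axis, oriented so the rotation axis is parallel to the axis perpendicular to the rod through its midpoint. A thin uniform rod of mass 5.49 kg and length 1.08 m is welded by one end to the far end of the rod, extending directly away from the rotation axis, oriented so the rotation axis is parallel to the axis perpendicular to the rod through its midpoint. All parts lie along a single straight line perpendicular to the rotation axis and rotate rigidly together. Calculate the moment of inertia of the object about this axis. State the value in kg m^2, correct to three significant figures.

Thin rod: I_cm = (1/12)ML² = (1/12)(1.02)(1.22)² = 0.12651 kg m^2; centre at d = 0.61 m, so the parallel axis theorem gives I = 0.12651 + (1.02)(0.61)² = 0.50606 kg m^2.
Solid disk: I_cm = (1/2)MR² = (1/2)(1.93)(0.398)² = 0.15286 kg m^2; centre at d = 0.61 + 0.61 + 0.398 = 1.618 m, so the parallel axis theorem gives I = 0.15286 + (1.93)(1.618)² = 5.2055 kg m^2.
Thin rod: I_cm = (1/12)ML² = (1/12)(1.87)(1.2)² = 0.2244 kg m^2; centre at d = 0.61 + 0.61 + 0.398 + 0.398 + 0.6 = 2.616 m, so the parallel axis theorem gives I = 0.2244 + (1.87)(2.616)² = 13.022 kg m^2.
Thin rod: I_cm = (1/12)ML² = (1/12)(5.49)(1.08)² = 0.53363 kg m^2; centre at d = 0.61 + 0.61 + 0.398 + 0.398 + 0.6 + 0.6 + 0.54 = 3.756 m, so the parallel axis theorem gives I = 0.53363 + (5.49)(3.756)² = 77.984 kg m^2.
Total I = 0.50606 + 5.2055 + 13.022 + 77.984 = 96.717 kg m^2.

96.7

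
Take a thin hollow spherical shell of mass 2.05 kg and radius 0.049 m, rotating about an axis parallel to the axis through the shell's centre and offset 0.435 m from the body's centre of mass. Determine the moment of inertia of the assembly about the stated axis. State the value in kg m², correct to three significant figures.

I_cm = (2/3)MR² = (2/3)(2.05)(0.049)² = 0.0032814 kg m²; centre at d = 0.435 m, so I = I_cm + Md² gives I = 0.0032814 + (2.05)(0.435)² = 0.39119 kg m².

0.391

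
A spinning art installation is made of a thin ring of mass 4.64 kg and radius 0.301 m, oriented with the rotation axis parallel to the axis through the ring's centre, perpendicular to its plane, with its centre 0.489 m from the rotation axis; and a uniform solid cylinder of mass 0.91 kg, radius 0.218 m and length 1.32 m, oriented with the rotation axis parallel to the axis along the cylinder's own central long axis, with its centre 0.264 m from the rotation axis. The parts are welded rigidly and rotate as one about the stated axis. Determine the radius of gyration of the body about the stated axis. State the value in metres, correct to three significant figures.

0.539

Thin ring: I_cm = MR² = (4.64)(0.301)² = 0.42039 kg·m²; centre at d = 0.489 m, so I = I_cm + Md² gives I = 0.42039 + (4.64)(0.489)² = 1.5299 kg·m².
Solid cylinder: I_cm = (1/2)MR² = (1/2)(0.91)(0.218)² = 0.021623 kg·m²; centre at d = 0.264 m, so I = I_cm + Md² gives I = 0.021623 + (0.91)(0.264)² = 0.085047 kg·m².
Total I = 1.615 kg·m²; total mass M = 5.55 kg.
k = √(I/M) = √(1.615/5.55) = 0.53943 m.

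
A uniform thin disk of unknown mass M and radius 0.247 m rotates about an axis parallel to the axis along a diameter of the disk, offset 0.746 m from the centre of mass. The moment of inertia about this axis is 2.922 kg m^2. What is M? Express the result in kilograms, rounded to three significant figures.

I = I_cm + Md² = (1/4)MR² + Md² = M·[0.25·(0.247)² + (0.746)²] = M·0.57177.
So M = 2.922 / 0.57177 = 5.1105 kg.

5.11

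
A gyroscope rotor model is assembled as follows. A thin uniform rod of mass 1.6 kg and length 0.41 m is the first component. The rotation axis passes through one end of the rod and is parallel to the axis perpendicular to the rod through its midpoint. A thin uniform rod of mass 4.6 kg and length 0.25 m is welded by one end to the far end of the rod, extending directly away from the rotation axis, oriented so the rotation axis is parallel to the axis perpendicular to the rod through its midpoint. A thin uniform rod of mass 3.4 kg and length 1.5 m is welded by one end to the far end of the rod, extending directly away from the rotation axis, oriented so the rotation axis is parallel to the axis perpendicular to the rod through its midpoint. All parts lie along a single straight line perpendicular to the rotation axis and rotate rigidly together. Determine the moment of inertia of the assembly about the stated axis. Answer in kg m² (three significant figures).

8.83

Thin rod: I_cm = (1/12)ML² = (1/12)(1.6)(0.41)² = 0.022413 kg m²; centre at d = 0.205 m, so I = I_cm + Md² gives I = 0.022413 + (1.6)(0.205)² = 0.089653 kg m².
Thin rod: I_cm = (1/12)ML² = (1/12)(4.6)(0.25)² = 0.023958 kg m²; centre at d = 0.205 + 0.205 + 0.125 = 0.535 m, so I = I_cm + Md² gives I = 0.023958 + (4.6)(0.535)² = 1.3406 kg m².
Thin rod: I_cm = (1/12)ML² = (1/12)(3.4)(1.5)² = 0.6375 kg m²; centre at d = 0.205 + 0.205 + 0.125 + 0.125 + 0.75 = 1.41 m, so I = I_cm + Md² gives I = 0.6375 + (3.4)(1.41)² = 7.397 kg m².
Total I = 0.089653 + 1.3406 + 7.397 = 8.8273 kg m².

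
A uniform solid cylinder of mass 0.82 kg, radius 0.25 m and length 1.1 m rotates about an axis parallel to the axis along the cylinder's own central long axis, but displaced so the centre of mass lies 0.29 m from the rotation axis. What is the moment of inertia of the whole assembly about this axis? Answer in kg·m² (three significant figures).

I_cm = (1/2)MR² = (1/2)(0.82)(0.25)² = 0.025625 kg·m²; centre at d = 0.29 m, so the parallel axis theorem gives I = 0.025625 + (0.82)(0.29)² = 0.094587 kg·m².

0.0946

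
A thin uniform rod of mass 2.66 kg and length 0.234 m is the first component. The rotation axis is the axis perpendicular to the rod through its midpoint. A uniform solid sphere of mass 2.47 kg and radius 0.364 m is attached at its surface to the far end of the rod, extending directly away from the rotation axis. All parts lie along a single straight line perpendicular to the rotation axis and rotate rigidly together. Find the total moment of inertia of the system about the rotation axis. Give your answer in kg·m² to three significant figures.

0.715

Thin rod: I_cm = (1/12)ML² = (1/12)(2.66)(0.234)² = 0.012138 kg·m²; axis through the centre, so I = 0.012138 kg·m².
Solid sphere: I_cm = (2/5)MR² = (2/5)(2.47)(0.364)² = 0.13091 kg·m²; centre at d = 0.117 + 0.364 = 0.481 m, so the parallel axis theorem gives I = 0.13091 + (2.47)(0.481)² = 0.70237 kg·m².
Total I = 0.012138 + 0.70237 = 0.71451 kg·m².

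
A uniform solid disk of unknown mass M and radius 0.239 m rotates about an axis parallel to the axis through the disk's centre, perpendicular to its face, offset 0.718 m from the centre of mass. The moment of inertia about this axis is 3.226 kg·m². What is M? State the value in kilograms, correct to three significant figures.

I = I_cm + Md² = (1/2)MR² + Md² = M·[0.5·(0.239)² + (0.718)²] = M·0.54408.
So M = 3.226 / 0.54408 = 5.9292 kg.

5.93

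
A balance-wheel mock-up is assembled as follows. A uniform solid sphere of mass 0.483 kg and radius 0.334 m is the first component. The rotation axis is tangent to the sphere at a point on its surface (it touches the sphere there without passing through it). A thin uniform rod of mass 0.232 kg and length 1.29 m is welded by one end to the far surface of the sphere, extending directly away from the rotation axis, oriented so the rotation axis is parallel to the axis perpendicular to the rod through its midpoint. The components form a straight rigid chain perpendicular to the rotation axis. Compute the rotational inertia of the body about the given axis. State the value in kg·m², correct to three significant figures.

Solid sphere: I_cm = (2/5)MR² = (2/5)(0.483)(0.334)² = 0.021553 kg·m²; centre at d = 0.334 m, so the parallel axis theorem gives I = 0.021553 + (0.483)(0.334)² = 0.075434 kg·m².
Thin rod: I_cm = (1/12)ML² = (1/12)(0.232)(1.29)² = 0.032173 kg·m²; centre at d = 0.334 + 0.334 + 0.645 = 1.313 m, so the parallel axis theorem gives I = 0.032173 + (0.232)(1.313)² = 0.43213 kg·m².
Total I = 0.075434 + 0.43213 = 0.50757 kg·m².

0.508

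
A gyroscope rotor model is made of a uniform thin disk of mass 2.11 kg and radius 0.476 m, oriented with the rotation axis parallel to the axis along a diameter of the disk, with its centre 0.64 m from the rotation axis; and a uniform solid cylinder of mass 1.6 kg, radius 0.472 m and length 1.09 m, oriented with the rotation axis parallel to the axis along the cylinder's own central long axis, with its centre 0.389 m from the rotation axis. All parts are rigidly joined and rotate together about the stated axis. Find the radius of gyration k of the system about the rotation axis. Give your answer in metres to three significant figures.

0.615

Thin disk: I_cm = (1/4)MR² = (1/4)(2.11)(0.476)² = 0.11952 kg·m²; centre at d = 0.64 m, so I = I_cm + Md² gives I = 0.11952 + (2.11)(0.64)² = 0.98377 kg·m².
Solid cylinder: I_cm = (1/2)MR² = (1/2)(1.6)(0.472)² = 0.17823 kg·m²; centre at d = 0.389 m, so I = I_cm + Md² gives I = 0.17823 + (1.6)(0.389)² = 0.42034 kg·m².
Total I = 1.4041 kg·m²; total mass M = 3.71 kg.
k = √(I/M) = √(1.4041/3.71) = 0.6152 m.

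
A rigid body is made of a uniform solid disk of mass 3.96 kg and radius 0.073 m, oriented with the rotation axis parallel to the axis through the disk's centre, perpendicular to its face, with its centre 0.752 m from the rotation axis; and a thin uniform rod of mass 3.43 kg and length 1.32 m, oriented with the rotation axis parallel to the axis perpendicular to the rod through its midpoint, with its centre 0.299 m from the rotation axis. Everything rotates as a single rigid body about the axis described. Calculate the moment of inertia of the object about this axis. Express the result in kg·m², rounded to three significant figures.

3.05

Solid disk: I_cm = (1/2)MR² = (1/2)(3.96)(0.073)² = 0.010551 kg·m²; centre at d = 0.752 m, so the parallel axis theorem gives I = 0.010551 + (3.96)(0.752)² = 2.2499 kg·m².
Thin rod: I_cm = (1/12)ML² = (1/12)(3.43)(1.32)² = 0.49804 kg·m²; centre at d = 0.299 m, so the parallel axis theorem gives I = 0.49804 + (3.43)(0.299)² = 0.80468 kg·m².
Total I = 2.2499 + 0.80468 = 3.0546 kg·m².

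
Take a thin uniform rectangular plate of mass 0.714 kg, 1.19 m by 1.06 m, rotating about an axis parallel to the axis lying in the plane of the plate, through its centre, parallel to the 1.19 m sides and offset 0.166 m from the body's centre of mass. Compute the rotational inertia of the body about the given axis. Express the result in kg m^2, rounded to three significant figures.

0.0865

I_cm = (1/12)Mb² = (1/12)(0.714)(1.06)² = 0.066854 kg m^2; centre at d = 0.166 m, so the parallel axis theorem gives I = 0.066854 + (0.714)(0.166)² = 0.086529 kg m^2.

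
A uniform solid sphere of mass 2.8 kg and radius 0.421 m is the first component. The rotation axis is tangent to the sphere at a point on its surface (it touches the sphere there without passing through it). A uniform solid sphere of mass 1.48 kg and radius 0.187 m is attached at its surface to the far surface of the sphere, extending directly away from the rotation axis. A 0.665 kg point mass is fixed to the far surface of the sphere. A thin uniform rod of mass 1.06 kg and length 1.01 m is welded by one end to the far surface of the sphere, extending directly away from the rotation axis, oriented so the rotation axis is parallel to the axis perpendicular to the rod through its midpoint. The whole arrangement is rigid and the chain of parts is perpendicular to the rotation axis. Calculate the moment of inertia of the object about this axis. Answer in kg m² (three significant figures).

Solid sphere: I_cm = (2/5)MR² = (2/5)(2.8)(0.421)² = 0.19851 kg m²; centre at d = 0.421 m, so I = I_cm + Md² gives I = 0.19851 + (2.8)(0.421)² = 0.69478 kg m².
Solid sphere: I_cm = (2/5)MR² = (2/5)(1.48)(0.187)² = 0.020702 kg m²; centre at d = 0.421 + 0.421 + 0.187 = 1.029 m, so I = I_cm + Md² gives I = 0.020702 + (1.48)(1.029)² = 1.5878 kg m².
Point mass: I_cm = 0; centre at d = 0.421 + 0.421 + 0.187 + 0.187 = 1.216 m, so I = I_cm + Md² gives I = 0 + (0.665)(1.216)² = 0.98331 kg m².
Thin rod: I_cm = (1/12)ML² = (1/12)(1.06)(1.01)² = 0.090109 kg m²; centre at d = 0.421 + 0.421 + 0.187 + 0.187 + 0.505 = 1.721 m, so I = I_cm + Md² gives I = 0.090109 + (1.06)(1.721)² = 3.2297 kg m².
Total I = 0.69478 + 1.5878 + 0.98331 + 3.2297 = 6.4955 kg m².

6.50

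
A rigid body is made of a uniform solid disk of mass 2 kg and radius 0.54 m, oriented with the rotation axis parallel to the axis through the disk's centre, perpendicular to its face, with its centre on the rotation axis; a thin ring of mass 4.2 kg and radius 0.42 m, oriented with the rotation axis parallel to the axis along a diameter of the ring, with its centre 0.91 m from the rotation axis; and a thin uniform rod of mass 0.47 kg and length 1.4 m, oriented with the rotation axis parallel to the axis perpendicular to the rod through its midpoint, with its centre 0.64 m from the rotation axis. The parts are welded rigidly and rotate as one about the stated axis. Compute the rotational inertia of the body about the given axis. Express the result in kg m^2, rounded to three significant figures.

4.41

Solid disk: I_cm = (1/2)MR² = (1/2)(2)(0.54)² = 0.2916 kg m^2; axis through the centre, so I = 0.2916 kg m^2.
Thin ring: I_cm = (1/2)MR² = (1/2)(4.2)(0.42)² = 0.37044 kg m^2; centre at d = 0.91 m, so the parallel axis theorem gives I = 0.37044 + (4.2)(0.91)² = 3.8485 kg m^2.
Thin rod: I_cm = (1/12)ML² = (1/12)(0.47)(1.4)² = 0.076767 kg m^2; centre at d = 0.64 m, so the parallel axis theorem gives I = 0.076767 + (0.47)(0.64)² = 0.26928 kg m^2.
Total I = 0.2916 + 3.8485 + 0.26928 = 4.4093 kg m^2.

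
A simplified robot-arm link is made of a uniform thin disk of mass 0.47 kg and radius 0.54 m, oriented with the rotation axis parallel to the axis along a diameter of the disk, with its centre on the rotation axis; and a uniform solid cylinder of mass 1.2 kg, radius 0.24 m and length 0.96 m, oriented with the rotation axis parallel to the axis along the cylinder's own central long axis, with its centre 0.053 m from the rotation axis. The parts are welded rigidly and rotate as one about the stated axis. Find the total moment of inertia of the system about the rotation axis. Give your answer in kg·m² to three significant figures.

0.0722

Thin disk: I_cm = (1/4)MR² = (1/4)(0.47)(0.54)² = 0.034263 kg·m²; axis through the centre, so I = 0.034263 kg·m².
Solid cylinder: I_cm = (1/2)MR² = (1/2)(1.2)(0.24)² = 0.03456 kg·m²; centre at d = 0.053 m, so the parallel axis theorem gives I = 0.03456 + (1.2)(0.053)² = 0.037931 kg·m².
Total I = 0.034263 + 0.037931 = 0.072194 kg·m².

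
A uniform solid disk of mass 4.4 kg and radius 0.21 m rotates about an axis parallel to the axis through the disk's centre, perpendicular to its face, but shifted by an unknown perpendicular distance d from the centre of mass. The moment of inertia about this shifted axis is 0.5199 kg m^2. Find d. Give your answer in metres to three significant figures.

0.310

About the centre-of-mass axis, I_cm = (1/2)MR² = (1/2)(4.4)(0.21)² = 0.09702 kg m^2.
Parallel axis theorem: I = I_cm + Md², so Md² = 0.5199 − 0.09702 = 0.42288 kg m^2.
d = √(0.42288 / 4.4) = 0.31001 m.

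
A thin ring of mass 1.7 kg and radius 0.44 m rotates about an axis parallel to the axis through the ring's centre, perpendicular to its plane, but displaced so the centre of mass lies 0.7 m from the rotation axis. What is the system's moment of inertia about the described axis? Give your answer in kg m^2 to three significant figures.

1.16

I_cm = MR² = (1.7)(0.44)² = 0.32912 kg m^2; centre at d = 0.7 m, so the parallel axis theorem gives I = 0.32912 + (1.7)(0.7)² = 1.1621 kg m^2.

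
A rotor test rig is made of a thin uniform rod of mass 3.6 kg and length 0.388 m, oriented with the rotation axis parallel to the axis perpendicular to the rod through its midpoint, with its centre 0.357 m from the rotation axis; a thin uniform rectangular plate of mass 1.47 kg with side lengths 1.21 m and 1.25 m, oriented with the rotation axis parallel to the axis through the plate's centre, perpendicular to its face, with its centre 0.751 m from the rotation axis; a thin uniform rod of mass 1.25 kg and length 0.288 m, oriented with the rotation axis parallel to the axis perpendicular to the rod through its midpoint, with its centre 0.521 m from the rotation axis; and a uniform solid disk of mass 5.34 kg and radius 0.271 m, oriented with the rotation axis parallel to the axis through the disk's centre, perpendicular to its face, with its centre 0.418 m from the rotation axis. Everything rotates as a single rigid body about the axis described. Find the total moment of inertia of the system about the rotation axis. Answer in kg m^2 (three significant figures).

3.18

Thin rod: I_cm = (1/12)ML² = (1/12)(3.6)(0.388)² = 0.045163 kg m^2; centre at d = 0.357 m, so I = I_cm + Md² gives I = 0.045163 + (3.6)(0.357)² = 0.50398 kg m^2.
Rectangular plate: I_cm = (1/12)M(a²+b²) = (1/12)(1.47)[(1.21)² + (1.25)²] = 0.37076 kg m^2; centre at d = 0.751 m, so I = I_cm + Md² gives I = 0.37076 + (1.47)(0.751)² = 1.1998 kg m^2.
Thin rod: I_cm = (1/12)ML² = (1/12)(1.25)(0.288)² = 0.00864 kg m^2; centre at d = 0.521 m, so I = I_cm + Md² gives I = 0.00864 + (1.25)(0.521)² = 0.34794 kg m^2.
Solid disk: I_cm = (1/2)MR² = (1/2)(5.34)(0.271)² = 0.19609 kg m^2; centre at d = 0.418 m, so I = I_cm + Md² gives I = 0.19609 + (5.34)(0.418)² = 1.1291 kg m^2.
Total I = 0.50398 + 1.1998 + 0.34794 + 1.1291 = 3.1809 kg m^2.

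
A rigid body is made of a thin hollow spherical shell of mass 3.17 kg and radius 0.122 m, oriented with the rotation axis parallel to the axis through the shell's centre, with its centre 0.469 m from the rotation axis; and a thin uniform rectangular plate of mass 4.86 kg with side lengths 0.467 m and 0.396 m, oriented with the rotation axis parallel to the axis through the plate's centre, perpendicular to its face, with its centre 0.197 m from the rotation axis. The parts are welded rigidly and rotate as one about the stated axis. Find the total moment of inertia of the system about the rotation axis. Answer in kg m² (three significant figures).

Spherical shell: I_cm = (2/3)MR² = (2/3)(3.17)(0.122)² = 0.031455 kg m²; centre at d = 0.469 m, so the parallel axis theorem gives I = 0.031455 + (3.17)(0.469)² = 0.72873 kg m².
Rectangular plate: I_cm = (1/12)M(a²+b²) = (1/12)(4.86)[(0.467)² + (0.396)²] = 0.15184 kg m²; centre at d = 0.197 m, so the parallel axis theorem gives I = 0.15184 + (4.86)(0.197)² = 0.34045 kg m².
Total I = 0.72873 + 0.34045 = 1.0692 kg m².

1.07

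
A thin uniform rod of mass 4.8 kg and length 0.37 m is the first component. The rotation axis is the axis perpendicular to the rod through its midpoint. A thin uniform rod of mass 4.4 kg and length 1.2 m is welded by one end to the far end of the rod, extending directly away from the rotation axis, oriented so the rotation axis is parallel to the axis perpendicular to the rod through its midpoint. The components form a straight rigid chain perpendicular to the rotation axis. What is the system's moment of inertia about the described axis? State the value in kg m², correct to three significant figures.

3.29

Thin rod: I_cm = (1/12)ML² = (1/12)(4.8)(0.37)² = 0.05476 kg m²; axis through the centre, so I = 0.05476 kg m².
Thin rod: I_cm = (1/12)ML² = (1/12)(4.4)(1.2)² = 0.528 kg m²; centre at d = 0.185 + 0.6 = 0.785 m, so I = I_cm + Md² gives I = 0.528 + (4.4)(0.785)² = 3.2394 kg m².
Total I = 0.05476 + 3.2394 = 3.2941 kg m².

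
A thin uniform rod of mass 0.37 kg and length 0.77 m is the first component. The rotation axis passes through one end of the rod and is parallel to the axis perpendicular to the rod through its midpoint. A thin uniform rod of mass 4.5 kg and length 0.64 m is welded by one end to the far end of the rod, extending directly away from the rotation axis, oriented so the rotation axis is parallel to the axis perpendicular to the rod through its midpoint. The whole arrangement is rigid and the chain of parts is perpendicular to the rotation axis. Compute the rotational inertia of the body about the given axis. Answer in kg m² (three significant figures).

5.57

Thin rod: I_cm = (1/12)ML² = (1/12)(0.37)(0.77)² = 0.018281 kg m²; centre at d = 0.385 m, so the parallel axis theorem gives I = 0.018281 + (0.37)(0.385)² = 0.073124 kg m².
Thin rod: I_cm = (1/12)ML² = (1/12)(4.5)(0.64)² = 0.1536 kg m²; centre at d = 0.385 + 0.385 + 0.32 = 1.09 m, so the parallel axis theorem gives I = 0.1536 + (4.5)(1.09)² = 5.5001 kg m².
Total I = 0.073124 + 5.5001 = 5.5732 kg m².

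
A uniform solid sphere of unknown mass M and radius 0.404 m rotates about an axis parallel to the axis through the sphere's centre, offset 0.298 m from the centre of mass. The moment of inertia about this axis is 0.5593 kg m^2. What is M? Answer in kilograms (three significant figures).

I = I_cm + Md² = (2/5)MR² + Md² = M·[0.4·(0.404)² + (0.298)²] = M·0.15409.
So M = 0.5593 / 0.15409 = 3.6297 kg.

3.63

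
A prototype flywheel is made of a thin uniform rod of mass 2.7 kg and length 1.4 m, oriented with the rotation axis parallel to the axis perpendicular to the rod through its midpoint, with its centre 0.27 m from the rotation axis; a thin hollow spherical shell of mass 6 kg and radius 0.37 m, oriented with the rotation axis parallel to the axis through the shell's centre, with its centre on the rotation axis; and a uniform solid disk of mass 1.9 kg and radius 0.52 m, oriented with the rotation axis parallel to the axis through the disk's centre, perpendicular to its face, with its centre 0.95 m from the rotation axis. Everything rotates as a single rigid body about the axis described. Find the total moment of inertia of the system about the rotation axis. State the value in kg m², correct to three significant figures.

Thin rod: I_cm = (1/12)ML² = (1/12)(2.7)(1.4)² = 0.441 kg m²; centre at d = 0.27 m, so I = I_cm + Md² gives I = 0.441 + (2.7)(0.27)² = 0.63783 kg m².
Spherical shell: I_cm = (2/3)MR² = (2/3)(6)(0.37)² = 0.5476 kg m²; axis through the centre, so I = 0.5476 kg m².
Solid disk: I_cm = (1/2)MR² = (1/2)(1.9)(0.52)² = 0.25688 kg m²; centre at d = 0.95 m, so I = I_cm + Md² gives I = 0.25688 + (1.9)(0.95)² = 1.9716 kg m².
Total I = 0.63783 + 0.5476 + 1.9716 = 3.1571 kg m².

3.16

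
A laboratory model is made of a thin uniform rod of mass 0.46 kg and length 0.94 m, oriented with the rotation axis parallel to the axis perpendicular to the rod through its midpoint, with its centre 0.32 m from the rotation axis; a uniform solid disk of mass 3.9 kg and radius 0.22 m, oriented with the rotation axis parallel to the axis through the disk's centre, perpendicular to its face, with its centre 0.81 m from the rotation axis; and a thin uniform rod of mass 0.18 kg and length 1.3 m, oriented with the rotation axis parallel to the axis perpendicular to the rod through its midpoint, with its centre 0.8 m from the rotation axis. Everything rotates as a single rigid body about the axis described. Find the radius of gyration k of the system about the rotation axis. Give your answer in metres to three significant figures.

0.796

Thin rod: I_cm = (1/12)ML² = (1/12)(0.46)(0.94)² = 0.033871 kg·m²; centre at d = 0.32 m, so the parallel axis theorem gives I = 0.033871 + (0.46)(0.32)² = 0.080975 kg·m².
Solid disk: I_cm = (1/2)MR² = (1/2)(3.9)(0.22)² = 0.09438 kg·m²; centre at d = 0.81 m, so the parallel axis theorem gives I = 0.09438 + (3.9)(0.81)² = 2.6532 kg·m².
Thin rod: I_cm = (1/12)ML² = (1/12)(0.18)(1.3)² = 0.02535 kg·m²; centre at d = 0.8 m, so the parallel axis theorem gives I = 0.02535 + (0.18)(0.8)² = 0.14055 kg·m².
Total I = 2.8747 kg·m²; total mass M = 4.54 kg.
k = √(I/M) = √(2.8747/4.54) = 0.79573 m.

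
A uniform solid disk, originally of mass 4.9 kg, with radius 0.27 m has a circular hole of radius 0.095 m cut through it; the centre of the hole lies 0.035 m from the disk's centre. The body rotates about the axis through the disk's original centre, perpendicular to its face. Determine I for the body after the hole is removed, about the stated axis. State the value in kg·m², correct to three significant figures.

Unpierced body about its centre: I₀ = (1/2)MR² = (1/2)(4.9)(0.27)² = 0.17861 kg·m².
The removed disk has mass m = M·(r/R)² = (4.9)(0.095/0.27)² = 0.60662 kg (same uniform areal density).
Its moment of inertia about the rotation axis (parallel-axis theorem): I_hole = (1/2)mr² + md² = (1/2)(0.60662)(0.095)² + (0.60662)(0.035)² = 0.0034805 kg·m².
Treating the hole as negative mass, I = I₀ − I_hole = 0.17861 − 0.0034805 = 0.17512 kg·m².

0.175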